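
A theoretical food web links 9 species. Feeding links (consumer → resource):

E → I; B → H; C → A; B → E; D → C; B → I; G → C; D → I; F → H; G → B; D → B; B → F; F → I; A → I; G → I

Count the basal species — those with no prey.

Basal species (no prey listed): I, H.
Count: 2.

2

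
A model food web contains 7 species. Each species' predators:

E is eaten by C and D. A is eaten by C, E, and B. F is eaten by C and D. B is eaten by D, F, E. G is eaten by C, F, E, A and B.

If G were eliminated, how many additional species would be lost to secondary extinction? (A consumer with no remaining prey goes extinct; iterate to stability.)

Remove G.
Round 1: A (all prey gone) → extinct.
Round 2: B (all prey gone) → extinct.
Round 3: E (all prey gone), F (all prey gone) → extinct.
Round 4: C (all prey gone), D (all prey gone) → extinct.
No further losses. Total secondary extinctions: 6.

6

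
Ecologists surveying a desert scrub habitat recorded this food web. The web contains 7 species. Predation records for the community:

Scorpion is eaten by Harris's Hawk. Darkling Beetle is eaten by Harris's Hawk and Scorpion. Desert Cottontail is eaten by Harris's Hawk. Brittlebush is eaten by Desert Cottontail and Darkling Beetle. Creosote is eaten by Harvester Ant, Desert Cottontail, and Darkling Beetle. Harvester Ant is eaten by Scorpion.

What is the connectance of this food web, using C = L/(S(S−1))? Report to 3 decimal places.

The web has S = 7 species and L = 10 feeding links.
C = L / (S(S−1)) = 10 / 42 = 0.2381 ≈ 0.238.

C = 0.238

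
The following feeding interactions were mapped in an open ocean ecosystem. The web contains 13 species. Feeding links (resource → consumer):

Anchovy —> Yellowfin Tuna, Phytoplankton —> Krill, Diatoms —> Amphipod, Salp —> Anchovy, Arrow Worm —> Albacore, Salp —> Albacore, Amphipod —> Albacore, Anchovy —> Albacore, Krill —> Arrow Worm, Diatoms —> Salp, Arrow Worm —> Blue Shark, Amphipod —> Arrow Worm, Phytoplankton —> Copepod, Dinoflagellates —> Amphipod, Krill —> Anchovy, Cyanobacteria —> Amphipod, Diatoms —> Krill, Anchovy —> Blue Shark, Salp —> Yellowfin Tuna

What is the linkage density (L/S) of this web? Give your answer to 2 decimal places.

There are L = 19 links among S = 13 species.
L/S = 19/13 = 1.4615 ≈ 1.46.

L/S = 1.46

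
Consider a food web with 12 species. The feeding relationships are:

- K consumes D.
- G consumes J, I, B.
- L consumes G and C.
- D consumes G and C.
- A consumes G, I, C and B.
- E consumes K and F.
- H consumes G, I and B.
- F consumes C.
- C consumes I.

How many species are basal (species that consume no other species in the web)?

Basal species (no prey listed): B, J, I.
Count: 3.

3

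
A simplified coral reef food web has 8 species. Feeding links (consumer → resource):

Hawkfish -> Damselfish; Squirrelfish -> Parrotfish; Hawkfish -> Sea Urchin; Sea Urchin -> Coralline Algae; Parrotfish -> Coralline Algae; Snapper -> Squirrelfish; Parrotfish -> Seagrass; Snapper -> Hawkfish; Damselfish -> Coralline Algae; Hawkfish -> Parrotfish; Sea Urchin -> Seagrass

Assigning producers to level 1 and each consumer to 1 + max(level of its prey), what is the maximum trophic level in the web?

Producers (level 1): Coralline Algae, Seagrass.
Coralline Algae → Damselfish → Hawkfish → Snapper gives Snapper level 4.
No species has a prey at level 4, so no species reaches level 5.

4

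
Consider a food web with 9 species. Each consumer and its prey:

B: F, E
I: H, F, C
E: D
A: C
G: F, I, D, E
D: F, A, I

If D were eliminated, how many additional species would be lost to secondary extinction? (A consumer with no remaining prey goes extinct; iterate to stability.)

1

Remove D.
Round 1: E (all prey gone) → extinct.
No further losses. Total secondary extinctions: 1.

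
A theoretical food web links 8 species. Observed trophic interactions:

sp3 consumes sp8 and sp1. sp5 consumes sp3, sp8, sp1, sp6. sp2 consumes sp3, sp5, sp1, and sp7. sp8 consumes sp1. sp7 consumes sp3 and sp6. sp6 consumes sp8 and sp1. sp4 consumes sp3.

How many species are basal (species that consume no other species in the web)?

Basal species (no prey listed): sp1.
Count: 1.

1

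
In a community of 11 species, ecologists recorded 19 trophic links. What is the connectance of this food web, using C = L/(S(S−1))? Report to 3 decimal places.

C = 0.173

The web has S = 11 species and L = 19 feeding links.
C = L / (S(S−1)) = 19 / 110 = 0.1727 ≈ 0.173.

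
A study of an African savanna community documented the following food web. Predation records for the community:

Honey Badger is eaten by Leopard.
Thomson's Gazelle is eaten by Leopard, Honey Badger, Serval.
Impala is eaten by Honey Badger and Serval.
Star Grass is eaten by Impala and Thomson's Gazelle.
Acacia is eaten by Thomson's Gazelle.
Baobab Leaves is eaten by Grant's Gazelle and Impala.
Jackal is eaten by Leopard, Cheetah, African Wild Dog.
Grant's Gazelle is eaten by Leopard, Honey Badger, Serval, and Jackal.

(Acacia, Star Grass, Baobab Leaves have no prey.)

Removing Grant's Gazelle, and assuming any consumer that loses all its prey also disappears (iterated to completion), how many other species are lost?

3

Remove Grant's Gazelle.
Round 1: Jackal (all prey gone) → extinct.
Round 2: African Wild Dog (all prey gone), Cheetah (all prey gone) → extinct.
No further losses. Total secondary extinctions: 3.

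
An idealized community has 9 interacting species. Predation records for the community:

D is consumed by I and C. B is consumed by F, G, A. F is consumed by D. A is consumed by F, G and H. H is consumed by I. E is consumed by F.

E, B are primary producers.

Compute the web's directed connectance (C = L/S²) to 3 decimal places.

C = 0.136

The web has S = 9 species and L = 11 feeding links.
C = L / S² = 11 / 81 = 0.1358 ≈ 0.136.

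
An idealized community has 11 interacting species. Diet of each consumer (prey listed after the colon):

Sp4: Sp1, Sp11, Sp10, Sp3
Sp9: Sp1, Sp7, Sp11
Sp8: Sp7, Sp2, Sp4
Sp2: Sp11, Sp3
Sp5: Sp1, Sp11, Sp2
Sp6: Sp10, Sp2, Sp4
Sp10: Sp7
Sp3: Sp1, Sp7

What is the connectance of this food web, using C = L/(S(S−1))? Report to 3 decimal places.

The web has S = 11 species and L = 21 feeding links.
C = L / (S(S−1)) = 21 / 110 = 0.1909 ≈ 0.191.

C = 0.191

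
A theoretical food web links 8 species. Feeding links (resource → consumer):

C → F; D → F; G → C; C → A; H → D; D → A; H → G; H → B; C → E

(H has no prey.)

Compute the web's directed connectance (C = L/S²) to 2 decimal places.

The web has S = 8 species and L = 9 feeding links.
C = L / S² = 9 / 64 = 0.1406 ≈ 0.14.

C = 0.14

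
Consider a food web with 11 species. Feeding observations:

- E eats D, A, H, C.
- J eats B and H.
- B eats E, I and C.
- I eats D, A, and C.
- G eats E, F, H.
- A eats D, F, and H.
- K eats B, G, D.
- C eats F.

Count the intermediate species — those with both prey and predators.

Intermediate species (has both prey and predators): A, C, I, E, G, B.
Count: 6.

6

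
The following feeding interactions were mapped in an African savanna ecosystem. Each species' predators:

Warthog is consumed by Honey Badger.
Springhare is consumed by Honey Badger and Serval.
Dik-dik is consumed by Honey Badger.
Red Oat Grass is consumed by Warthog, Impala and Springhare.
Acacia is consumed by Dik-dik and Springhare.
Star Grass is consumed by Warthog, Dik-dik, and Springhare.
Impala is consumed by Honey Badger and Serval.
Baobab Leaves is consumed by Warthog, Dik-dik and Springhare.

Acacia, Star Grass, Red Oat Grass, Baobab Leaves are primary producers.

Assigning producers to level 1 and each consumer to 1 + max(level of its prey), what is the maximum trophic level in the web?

Producers (level 1): Acacia, Star Grass, Red Oat Grass, Baobab Leaves.
Star Grass → Warthog → Honey Badger gives Honey Badger level 3.
No species has a prey at level 3, so no species reaches level 4.

3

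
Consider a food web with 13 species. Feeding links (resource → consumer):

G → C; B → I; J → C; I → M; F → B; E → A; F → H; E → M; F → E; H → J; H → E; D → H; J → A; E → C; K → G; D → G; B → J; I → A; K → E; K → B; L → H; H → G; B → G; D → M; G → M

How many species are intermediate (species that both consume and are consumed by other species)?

Intermediate species (has both prey and predators): B, H, G, I, J, E.
Count: 6.

6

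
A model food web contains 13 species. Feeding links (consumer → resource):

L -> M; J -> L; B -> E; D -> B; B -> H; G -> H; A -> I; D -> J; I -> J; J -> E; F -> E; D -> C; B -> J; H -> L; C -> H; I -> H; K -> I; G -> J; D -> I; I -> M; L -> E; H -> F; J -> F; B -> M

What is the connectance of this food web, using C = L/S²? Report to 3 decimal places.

C = 0.142

The web has S = 13 species and L = 24 feeding links.
C = L / S² = 24 / 169 = 0.1420 ≈ 0.142.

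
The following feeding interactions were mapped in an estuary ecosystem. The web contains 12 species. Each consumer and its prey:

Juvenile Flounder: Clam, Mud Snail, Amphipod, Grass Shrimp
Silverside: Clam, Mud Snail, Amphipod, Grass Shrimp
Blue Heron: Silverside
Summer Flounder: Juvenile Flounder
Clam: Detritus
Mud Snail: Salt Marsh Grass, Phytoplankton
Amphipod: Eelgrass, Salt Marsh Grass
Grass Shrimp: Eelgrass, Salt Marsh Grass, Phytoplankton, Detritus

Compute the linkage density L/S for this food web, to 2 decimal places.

There are L = 19 links among S = 12 species.
L/S = 19/12 = 1.5833 ≈ 1.58.

L/S = 1.58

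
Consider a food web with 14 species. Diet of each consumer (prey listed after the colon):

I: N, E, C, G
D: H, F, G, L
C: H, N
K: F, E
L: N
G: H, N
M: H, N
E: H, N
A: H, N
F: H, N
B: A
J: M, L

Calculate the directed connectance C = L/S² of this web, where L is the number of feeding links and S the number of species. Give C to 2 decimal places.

C = 0.13

The web has S = 14 species and L = 26 feeding links.
C = L / S² = 26 / 196 = 0.1327 ≈ 0.13.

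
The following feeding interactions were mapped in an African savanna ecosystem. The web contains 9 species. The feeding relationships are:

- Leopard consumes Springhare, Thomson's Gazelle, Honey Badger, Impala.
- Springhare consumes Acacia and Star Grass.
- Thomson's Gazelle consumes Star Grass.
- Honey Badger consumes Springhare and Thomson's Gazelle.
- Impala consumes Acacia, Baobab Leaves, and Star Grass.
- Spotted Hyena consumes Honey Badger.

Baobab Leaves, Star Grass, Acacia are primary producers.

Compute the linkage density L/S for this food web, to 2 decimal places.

L/S = 1.44

There are L = 13 links among S = 9 species.
L/S = 13/9 = 1.4444 ≈ 1.44.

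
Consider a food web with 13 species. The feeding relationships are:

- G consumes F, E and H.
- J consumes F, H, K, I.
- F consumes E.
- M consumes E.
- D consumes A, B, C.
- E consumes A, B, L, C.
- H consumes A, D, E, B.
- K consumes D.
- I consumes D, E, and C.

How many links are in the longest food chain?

3 links

One longest chain: A → D → H → G.
It has 4 species and 3 links.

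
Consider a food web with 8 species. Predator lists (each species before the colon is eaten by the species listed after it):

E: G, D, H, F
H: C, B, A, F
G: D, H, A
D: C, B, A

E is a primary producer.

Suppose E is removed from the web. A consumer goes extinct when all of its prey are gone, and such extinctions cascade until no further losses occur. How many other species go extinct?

7

Remove E.
Round 1: G (all prey gone) → extinct.
Round 2: D (all prey gone), H (all prey gone) → extinct.
Round 3: C (all prey gone), B (all prey gone), A (all prey gone), F (all prey gone) → extinct.
No further losses. Total secondary extinctions: 7.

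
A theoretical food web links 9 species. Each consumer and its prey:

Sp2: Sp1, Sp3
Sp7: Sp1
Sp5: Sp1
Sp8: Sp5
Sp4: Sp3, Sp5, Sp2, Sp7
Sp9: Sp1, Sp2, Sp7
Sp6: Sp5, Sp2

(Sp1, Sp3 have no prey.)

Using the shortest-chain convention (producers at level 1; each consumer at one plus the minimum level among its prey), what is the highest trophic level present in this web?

Producers (level 1): Sp1, Sp3.
Following each consumer down to its lowest-level prey: Sp1 → Sp5 → Sp8 (levels 1 through 3).
All prey of Sp8 (Sp5 2) are at level 2 or above, so Sp8 is at level 1 + 2 = 3.
Every consumer has at least one prey at level 2 or below, so none exceeds level 3.

3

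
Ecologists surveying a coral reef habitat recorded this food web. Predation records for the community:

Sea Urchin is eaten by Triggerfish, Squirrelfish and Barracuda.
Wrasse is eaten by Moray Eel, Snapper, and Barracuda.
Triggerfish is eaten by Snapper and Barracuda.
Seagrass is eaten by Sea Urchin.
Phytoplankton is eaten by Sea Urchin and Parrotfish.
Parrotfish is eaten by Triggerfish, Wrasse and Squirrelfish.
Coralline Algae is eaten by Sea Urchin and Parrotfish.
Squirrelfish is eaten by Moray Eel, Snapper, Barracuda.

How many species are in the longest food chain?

One longest chain: Phytoplankton → Parrotfish → Wrasse → Barracuda.
It has 4 species and 3 links.

4 species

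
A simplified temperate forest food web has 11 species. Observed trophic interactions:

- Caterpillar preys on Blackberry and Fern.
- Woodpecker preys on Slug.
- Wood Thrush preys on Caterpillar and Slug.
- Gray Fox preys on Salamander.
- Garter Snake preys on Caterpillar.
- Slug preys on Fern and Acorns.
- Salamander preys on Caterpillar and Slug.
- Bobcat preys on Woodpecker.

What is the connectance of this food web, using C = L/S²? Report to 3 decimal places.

The web has S = 11 species and L = 12 feeding links.
C = L / S² = 12 / 121 = 0.0992 ≈ 0.099.

C = 0.099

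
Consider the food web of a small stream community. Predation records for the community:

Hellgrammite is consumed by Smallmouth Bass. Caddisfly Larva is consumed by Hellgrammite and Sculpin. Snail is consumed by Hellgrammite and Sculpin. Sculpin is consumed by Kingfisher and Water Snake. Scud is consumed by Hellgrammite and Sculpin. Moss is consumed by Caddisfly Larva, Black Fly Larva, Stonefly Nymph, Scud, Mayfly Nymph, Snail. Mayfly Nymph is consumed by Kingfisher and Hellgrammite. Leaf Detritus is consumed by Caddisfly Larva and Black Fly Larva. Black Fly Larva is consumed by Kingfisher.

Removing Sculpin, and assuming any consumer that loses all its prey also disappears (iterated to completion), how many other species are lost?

1

Remove Sculpin.
Round 1: Water Snake (all prey gone) → extinct.
No further losses. Total secondary extinctions: 1.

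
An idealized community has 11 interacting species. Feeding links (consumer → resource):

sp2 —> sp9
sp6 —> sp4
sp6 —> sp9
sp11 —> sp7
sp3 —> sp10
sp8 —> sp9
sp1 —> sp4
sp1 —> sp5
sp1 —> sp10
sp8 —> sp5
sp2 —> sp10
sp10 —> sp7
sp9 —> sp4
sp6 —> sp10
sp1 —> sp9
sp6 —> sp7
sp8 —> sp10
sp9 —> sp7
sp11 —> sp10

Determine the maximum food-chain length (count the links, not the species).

2 links

One longest chain: sp4 → sp9 → sp2.
It has 3 species and 2 links.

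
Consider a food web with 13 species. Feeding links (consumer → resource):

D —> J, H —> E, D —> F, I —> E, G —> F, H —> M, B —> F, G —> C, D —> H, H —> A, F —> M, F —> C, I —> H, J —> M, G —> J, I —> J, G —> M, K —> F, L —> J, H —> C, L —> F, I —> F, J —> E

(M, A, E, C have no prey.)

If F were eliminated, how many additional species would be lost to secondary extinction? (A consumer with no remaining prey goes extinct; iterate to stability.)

Remove F.
Round 1: B (all prey gone), K (all prey gone) → extinct.
No further losses. Total secondary extinctions: 2.

2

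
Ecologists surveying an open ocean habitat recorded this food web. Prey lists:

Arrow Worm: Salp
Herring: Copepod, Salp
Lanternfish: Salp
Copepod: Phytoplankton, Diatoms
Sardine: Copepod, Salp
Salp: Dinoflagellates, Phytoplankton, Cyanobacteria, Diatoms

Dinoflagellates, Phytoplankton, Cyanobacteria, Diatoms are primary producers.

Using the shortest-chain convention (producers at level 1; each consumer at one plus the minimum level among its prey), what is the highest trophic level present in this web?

Producers (level 1): Dinoflagellates, Phytoplankton, Cyanobacteria, Diatoms.
Following each consumer down to its lowest-level prey: Phytoplankton → Copepod → Sardine (levels 1 through 3).
All prey of Sardine (Copepod 2, Salp 2) are at level 2 or above, so Sardine is at level 1 + 2 = 3.
Every consumer has at least one prey at level 2 or below, so none exceeds level 3.

3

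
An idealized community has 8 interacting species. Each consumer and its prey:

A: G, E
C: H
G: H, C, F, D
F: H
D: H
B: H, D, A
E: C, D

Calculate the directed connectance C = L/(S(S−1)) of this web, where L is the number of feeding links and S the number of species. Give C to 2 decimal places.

The web has S = 8 species and L = 14 feeding links.
C = L / (S(S−1)) = 14 / 56 = 0.2500 ≈ 0.25.

C = 0.25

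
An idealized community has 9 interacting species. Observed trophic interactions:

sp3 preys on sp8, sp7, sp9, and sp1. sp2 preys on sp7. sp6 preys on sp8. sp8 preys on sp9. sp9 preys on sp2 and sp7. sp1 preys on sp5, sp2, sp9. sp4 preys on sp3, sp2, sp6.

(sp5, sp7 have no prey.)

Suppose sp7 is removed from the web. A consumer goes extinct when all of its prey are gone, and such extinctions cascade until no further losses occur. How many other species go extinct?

4

Remove sp7.
Round 1: sp2 (all prey gone) → extinct.
Round 2: sp9 (all prey gone) → extinct.
Round 3: sp8 (all prey gone) → extinct.
Round 4: sp6 (all prey gone) → extinct.
No further losses. Total secondary extinctions: 4.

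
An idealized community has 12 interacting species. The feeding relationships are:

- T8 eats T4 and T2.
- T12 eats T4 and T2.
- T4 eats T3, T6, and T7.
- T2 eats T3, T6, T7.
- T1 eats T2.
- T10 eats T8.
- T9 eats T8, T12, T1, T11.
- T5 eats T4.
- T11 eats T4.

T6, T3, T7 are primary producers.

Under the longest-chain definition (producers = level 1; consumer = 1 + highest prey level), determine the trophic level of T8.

Trophic level 3

T6 is a producer → level 1.
T2 eats T6 (level 1); other prey at levels: T3 1, T7 1 → level 2.
T8 eats T2 (level 2); other prey at levels: T4 2 → level 3.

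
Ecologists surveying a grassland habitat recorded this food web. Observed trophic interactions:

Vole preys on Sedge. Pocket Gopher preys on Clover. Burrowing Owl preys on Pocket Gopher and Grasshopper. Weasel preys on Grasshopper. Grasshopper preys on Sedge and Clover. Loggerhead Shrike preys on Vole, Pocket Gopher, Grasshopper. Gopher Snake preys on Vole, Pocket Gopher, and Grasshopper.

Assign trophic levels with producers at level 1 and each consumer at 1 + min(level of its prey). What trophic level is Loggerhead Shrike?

Sedge is a producer → level 1.
Vole eats Sedge → level 2.
Loggerhead Shrike eats Vole → level 3.
No prey of Loggerhead Shrike is below level 2, so 3 is the minimum.

Trophic level 3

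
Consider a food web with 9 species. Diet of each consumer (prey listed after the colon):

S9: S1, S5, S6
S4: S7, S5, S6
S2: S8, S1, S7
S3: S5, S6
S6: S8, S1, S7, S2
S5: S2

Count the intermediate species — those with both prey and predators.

Intermediate species (has both prey and predators): S2, S5, S6.
Count: 3.

3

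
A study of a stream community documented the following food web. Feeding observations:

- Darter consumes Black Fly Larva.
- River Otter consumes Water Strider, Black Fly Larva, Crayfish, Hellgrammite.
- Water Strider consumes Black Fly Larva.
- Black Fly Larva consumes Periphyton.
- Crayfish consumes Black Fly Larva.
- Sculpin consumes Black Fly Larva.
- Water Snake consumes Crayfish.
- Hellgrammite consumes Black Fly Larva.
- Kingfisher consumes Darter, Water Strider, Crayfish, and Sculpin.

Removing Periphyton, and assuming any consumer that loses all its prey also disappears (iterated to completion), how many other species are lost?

Remove Periphyton.
Round 1: Black Fly Larva (all prey gone) → extinct.
Round 2: Hellgrammite (all prey gone), Sculpin (all prey gone), Water Strider (all prey gone), Darter (all prey gone), Crayfish (all prey gone) → extinct.
Round 3: River Otter (all prey gone), Kingfisher (all prey gone), Water Snake (all prey gone) → extinct.
No further losses. Total secondary extinctions: 9.

9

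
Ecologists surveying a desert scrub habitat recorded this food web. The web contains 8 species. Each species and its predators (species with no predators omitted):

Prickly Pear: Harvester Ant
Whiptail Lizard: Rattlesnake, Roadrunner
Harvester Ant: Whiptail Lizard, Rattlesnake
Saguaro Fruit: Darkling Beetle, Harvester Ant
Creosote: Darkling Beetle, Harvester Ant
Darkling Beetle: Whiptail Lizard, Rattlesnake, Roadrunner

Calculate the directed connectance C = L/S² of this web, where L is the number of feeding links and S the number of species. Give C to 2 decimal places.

The web has S = 8 species and L = 12 feeding links.
C = L / S² = 12 / 64 = 0.1875 ≈ 0.19.

C = 0.19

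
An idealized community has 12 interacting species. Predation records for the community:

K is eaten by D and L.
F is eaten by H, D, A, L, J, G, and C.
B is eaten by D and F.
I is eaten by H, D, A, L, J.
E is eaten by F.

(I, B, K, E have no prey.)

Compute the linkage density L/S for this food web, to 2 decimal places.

L/S = 1.42

There are L = 17 links among S = 12 species.
L/S = 17/12 = 1.4167 ≈ 1.42.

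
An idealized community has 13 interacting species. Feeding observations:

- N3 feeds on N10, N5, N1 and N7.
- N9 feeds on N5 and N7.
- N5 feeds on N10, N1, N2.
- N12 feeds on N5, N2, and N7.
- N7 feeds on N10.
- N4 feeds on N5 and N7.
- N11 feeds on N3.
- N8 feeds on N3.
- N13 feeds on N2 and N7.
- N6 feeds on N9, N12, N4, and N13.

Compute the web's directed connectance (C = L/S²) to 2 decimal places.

C = 0.14

The web has S = 13 species and L = 23 feeding links.
C = L / S² = 23 / 169 = 0.1361 ≈ 0.14.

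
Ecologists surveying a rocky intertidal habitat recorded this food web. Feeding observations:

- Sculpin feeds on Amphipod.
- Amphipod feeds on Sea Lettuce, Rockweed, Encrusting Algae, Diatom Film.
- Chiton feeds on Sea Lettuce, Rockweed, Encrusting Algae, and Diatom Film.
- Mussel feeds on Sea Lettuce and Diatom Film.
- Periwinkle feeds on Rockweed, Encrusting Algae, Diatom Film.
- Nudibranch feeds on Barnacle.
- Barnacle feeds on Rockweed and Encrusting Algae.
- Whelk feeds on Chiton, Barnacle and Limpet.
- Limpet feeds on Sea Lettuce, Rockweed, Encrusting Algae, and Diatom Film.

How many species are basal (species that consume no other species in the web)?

4

Basal species (no prey listed): Diatom Film, Rockweed, Encrusting Algae, Sea Lettuce.
Count: 4.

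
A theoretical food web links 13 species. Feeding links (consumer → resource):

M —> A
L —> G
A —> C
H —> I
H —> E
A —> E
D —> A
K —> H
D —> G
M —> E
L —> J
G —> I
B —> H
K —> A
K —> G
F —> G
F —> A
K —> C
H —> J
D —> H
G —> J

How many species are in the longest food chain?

3 species

One longest chain: J → H → K.
It has 3 species and 2 links.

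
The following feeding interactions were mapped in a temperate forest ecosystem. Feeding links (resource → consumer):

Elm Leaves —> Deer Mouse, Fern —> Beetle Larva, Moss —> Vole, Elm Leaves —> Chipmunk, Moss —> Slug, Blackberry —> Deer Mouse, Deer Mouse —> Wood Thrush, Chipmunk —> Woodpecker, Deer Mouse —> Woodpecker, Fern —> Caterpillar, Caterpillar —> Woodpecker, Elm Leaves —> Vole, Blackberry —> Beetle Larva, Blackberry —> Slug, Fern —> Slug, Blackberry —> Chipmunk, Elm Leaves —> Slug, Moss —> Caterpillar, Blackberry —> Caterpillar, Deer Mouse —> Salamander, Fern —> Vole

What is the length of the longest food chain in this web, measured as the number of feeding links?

2 links

One longest chain: Blackberry → Deer Mouse → Wood Thrush.
It has 3 species and 2 links.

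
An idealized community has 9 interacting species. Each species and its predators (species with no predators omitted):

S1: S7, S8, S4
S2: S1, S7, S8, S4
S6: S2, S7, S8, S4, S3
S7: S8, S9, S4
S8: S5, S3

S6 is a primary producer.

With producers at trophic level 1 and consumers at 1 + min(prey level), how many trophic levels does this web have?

Producers (level 1): S6.
Following each consumer down to its lowest-level prey: S6 → S2 → S1 (levels 1 through 3).
All prey of S1 (S2 2) are at level 2 or above, so S1 is at level 1 + 2 = 3.
Every consumer has at least one prey at level 2 or below, so none exceeds level 3.

3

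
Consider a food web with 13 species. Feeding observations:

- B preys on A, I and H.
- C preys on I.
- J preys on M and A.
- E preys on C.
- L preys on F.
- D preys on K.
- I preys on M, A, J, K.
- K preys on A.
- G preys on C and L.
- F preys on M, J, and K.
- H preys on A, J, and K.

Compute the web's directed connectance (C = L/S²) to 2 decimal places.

C = 0.13

The web has S = 13 species and L = 22 feeding links.
C = L / S² = 22 / 169 = 0.1302 ≈ 0.13.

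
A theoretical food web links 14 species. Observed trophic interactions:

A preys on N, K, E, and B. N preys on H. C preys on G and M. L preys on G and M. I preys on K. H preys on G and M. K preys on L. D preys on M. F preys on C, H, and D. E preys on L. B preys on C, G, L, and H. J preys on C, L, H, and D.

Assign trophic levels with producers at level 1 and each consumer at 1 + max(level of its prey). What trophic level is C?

Trophic level 2

M is a producer → level 1.
C eats M (level 1); other prey at levels: G 1 → level 2.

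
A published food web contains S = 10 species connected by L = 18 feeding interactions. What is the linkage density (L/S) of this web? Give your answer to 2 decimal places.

L/S = 1.80

There are L = 18 links among S = 10 species.
L/S = 18/10 = 1.8000 ≈ 1.80.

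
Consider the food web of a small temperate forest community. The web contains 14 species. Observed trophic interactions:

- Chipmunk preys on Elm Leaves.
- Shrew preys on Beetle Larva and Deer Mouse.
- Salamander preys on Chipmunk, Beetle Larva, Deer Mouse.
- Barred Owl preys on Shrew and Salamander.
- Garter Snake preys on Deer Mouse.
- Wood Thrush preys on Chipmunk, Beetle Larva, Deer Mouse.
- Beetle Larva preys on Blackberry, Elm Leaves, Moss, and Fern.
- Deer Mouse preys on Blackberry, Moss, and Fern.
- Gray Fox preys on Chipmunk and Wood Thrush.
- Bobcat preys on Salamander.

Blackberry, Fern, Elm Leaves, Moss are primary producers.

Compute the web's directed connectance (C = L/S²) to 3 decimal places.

The web has S = 14 species and L = 22 feeding links.
C = L / S² = 22 / 196 = 0.1122 ≈ 0.112.

C = 0.112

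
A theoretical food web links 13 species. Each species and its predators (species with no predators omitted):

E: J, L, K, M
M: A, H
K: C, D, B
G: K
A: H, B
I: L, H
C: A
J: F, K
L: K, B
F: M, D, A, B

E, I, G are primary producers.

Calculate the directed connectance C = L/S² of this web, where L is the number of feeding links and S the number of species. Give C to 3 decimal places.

C = 0.136

The web has S = 13 species and L = 23 feeding links.
C = L / S² = 23 / 169 = 0.1361 ≈ 0.136.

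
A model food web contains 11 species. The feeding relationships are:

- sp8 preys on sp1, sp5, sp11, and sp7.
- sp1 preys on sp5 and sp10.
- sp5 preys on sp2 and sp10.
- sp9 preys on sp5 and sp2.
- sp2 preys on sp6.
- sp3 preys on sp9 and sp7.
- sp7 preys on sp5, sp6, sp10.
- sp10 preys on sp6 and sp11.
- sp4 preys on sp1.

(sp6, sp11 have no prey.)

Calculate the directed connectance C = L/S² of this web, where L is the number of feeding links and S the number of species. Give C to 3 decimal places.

The web has S = 11 species and L = 19 feeding links.
C = L / S² = 19 / 121 = 0.1570 ≈ 0.157.

C = 0.157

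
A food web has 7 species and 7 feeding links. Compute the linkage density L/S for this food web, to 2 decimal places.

There are L = 7 links among S = 7 species.
L/S = 7/7 = 1.0000 ≈ 1.00.

L/S = 1.00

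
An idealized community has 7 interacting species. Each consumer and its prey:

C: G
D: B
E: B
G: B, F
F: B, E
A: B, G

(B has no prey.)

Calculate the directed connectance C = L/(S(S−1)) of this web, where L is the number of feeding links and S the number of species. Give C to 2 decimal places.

C = 0.21

The web has S = 7 species and L = 9 feeding links.
C = L / (S(S−1)) = 9 / 42 = 0.2143 ≈ 0.21.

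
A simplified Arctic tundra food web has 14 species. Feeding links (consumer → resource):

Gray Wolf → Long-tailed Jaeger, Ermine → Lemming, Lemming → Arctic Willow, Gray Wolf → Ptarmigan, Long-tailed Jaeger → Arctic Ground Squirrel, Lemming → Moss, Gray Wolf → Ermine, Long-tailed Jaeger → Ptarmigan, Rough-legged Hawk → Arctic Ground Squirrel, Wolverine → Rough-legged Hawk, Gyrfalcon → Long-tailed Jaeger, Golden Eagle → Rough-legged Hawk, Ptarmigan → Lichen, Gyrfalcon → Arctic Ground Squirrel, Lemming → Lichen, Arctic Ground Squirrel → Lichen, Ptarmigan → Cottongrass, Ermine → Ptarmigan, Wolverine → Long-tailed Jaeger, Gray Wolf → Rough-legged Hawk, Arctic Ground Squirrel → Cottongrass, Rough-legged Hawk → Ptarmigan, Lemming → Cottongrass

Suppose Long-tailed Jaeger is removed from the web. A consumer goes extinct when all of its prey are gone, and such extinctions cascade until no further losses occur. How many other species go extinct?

0

Remove Long-tailed Jaeger.
Every predator of it retains at least one other prey: Gray Wolf still has Ptarmigan, Rough-legged Hawk, Ermine; Wolverine still has Rough-legged Hawk; Gyrfalcon still has Arctic Ground Squirrel.
No consumer loses all prey, so no secondary extinctions occur.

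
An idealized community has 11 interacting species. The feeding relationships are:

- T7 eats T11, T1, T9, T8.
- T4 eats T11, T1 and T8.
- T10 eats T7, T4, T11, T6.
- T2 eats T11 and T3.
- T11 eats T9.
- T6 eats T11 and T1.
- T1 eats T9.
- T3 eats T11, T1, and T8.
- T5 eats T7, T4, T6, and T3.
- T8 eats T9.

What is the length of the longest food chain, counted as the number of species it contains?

One longest chain: T9 → T1 → T6 → T10.
It has 4 species and 3 links.

4 species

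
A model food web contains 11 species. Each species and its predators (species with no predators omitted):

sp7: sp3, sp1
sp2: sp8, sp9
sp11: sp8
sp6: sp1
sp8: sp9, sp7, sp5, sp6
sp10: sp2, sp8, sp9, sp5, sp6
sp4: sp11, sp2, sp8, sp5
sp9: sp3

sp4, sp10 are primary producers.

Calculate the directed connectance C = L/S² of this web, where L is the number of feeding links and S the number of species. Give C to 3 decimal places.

The web has S = 11 species and L = 20 feeding links.
C = L / S² = 20 / 121 = 0.1653 ≈ 0.165.

C = 0.165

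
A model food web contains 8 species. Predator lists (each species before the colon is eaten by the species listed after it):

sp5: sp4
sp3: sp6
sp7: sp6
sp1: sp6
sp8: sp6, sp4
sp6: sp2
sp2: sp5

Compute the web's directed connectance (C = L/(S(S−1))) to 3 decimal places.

The web has S = 8 species and L = 8 feeding links.
C = L / (S(S−1)) = 8 / 56 = 0.1429 ≈ 0.143.

C = 0.143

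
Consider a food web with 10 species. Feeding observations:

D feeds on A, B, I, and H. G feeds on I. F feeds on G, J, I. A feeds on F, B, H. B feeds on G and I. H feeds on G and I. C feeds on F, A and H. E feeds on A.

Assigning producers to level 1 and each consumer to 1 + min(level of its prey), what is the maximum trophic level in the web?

Producers (level 1): I, J.
Following each consumer down to its lowest-level prey: I → B → A → E (levels 1 through 4).
All prey of E (A 3) are at level 3 or above, so E is at level 1 + 3 = 4.
Every consumer has at least one prey at level 3 or below, so none exceeds level 4.

4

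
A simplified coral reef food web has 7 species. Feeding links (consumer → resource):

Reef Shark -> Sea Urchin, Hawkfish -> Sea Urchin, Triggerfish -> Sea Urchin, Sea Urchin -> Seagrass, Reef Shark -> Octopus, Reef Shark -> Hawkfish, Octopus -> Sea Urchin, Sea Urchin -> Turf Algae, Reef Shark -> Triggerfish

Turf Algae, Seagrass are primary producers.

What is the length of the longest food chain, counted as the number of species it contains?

4 species

One longest chain: Turf Algae → Sea Urchin → Triggerfish → Reef Shark.
It has 4 species and 3 links.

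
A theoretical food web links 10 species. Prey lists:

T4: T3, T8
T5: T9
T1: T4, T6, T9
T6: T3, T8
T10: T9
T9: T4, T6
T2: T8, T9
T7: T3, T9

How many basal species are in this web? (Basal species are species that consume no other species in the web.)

Basal species (no prey listed): T3, T8.
Count: 2.

2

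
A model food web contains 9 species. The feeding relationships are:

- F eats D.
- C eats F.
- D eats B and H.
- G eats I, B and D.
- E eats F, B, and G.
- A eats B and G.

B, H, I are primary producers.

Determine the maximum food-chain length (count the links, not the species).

One longest chain: B → D → G → A.
It has 4 species and 3 links.

3 links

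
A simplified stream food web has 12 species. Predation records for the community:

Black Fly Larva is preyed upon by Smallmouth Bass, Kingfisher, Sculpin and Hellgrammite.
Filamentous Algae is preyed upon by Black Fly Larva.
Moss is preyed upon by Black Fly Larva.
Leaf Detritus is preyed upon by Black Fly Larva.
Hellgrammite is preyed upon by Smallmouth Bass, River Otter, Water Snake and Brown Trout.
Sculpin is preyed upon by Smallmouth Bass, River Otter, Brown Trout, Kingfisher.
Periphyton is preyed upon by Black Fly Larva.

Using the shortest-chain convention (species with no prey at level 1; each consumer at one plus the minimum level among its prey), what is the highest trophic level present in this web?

Basal resources (level 1): Periphyton, Moss, Filamentous Algae, Leaf Detritus.
Following each consumer down to its lowest-level prey: Periphyton → Black Fly Larva → Sculpin → Brown Trout (levels 1 through 4).
All prey of Brown Trout (Sculpin 3, Hellgrammite 3) are at level 3 or above, so Brown Trout is at level 1 + 3 = 4.
Every consumer has at least one prey at level 3 or below, so none exceeds level 4.

4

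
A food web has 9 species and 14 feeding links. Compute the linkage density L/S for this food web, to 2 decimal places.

There are L = 14 links among S = 9 species.
L/S = 14/9 = 1.5556 ≈ 1.56.

L/S = 1.56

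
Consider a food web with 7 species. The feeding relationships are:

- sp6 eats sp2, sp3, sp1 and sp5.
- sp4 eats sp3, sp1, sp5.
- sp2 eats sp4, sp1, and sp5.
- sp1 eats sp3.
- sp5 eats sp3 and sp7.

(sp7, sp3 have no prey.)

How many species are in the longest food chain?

One longest chain: sp3 → sp1 → sp4 → sp2 → sp6.
It has 5 species and 4 links.

5 species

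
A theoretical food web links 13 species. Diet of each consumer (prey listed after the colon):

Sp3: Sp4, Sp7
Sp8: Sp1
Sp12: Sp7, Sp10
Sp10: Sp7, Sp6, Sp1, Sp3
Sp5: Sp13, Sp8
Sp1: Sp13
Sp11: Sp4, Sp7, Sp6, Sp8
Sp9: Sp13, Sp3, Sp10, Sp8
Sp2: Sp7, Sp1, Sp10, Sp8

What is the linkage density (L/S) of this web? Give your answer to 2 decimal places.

L/S = 1.85

There are L = 24 links among S = 13 species.
L/S = 24/13 = 1.8462 ≈ 1.85.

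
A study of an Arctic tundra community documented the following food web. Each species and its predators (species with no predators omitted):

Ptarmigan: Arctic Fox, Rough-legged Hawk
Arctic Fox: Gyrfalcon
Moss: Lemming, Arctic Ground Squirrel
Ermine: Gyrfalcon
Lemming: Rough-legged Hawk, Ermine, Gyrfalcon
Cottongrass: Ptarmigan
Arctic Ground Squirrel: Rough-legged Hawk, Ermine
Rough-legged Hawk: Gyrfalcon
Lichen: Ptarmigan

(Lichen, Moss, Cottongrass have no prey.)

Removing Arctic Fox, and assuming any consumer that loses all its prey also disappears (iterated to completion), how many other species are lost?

0

Remove Arctic Fox.
Every predator of it retains at least one other prey: Gyrfalcon still has Lemming, Rough-legged Hawk, Ermine.
No consumer loses all prey, so no secondary extinctions occur.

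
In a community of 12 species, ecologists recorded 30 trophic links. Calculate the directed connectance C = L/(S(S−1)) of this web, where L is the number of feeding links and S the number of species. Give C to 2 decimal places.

The web has S = 12 species and L = 30 feeding links.
C = L / (S(S−1)) = 30 / 132 = 0.2273 ≈ 0.23.

C = 0.23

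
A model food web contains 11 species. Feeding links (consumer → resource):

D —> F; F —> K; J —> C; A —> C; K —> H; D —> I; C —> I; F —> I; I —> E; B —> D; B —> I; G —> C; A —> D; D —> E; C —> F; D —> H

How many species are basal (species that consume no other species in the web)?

2

Basal species (no prey listed): H, E.
Count: 2.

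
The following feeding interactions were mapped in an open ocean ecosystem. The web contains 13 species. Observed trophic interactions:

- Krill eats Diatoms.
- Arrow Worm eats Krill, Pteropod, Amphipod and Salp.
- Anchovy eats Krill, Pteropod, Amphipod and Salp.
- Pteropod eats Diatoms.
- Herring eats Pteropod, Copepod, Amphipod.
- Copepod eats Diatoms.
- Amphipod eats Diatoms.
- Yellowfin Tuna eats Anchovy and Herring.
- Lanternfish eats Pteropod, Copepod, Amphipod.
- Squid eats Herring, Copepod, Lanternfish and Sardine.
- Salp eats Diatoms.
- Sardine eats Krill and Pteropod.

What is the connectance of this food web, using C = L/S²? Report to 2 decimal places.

The web has S = 13 species and L = 27 feeding links.
C = L / S² = 27 / 169 = 0.1598 ≈ 0.16.

C = 0.16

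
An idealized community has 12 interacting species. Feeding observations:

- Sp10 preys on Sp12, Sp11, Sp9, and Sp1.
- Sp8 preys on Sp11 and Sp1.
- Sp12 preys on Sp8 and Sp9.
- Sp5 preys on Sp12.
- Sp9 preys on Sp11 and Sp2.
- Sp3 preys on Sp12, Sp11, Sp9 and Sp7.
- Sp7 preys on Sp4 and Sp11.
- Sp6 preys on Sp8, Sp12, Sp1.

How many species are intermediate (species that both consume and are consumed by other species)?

Intermediate species (has both prey and predators): Sp7, Sp9, Sp8, Sp12.
Count: 4.

4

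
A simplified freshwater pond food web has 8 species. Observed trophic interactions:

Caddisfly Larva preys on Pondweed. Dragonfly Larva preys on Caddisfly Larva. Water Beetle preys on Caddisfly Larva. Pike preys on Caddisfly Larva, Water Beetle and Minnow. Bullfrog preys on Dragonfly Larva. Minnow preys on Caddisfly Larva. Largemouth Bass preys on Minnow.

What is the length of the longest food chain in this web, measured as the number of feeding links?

3 links

One longest chain: Pondweed → Caddisfly Larva → Dragonfly Larva → Bullfrog.
It has 4 species and 3 links.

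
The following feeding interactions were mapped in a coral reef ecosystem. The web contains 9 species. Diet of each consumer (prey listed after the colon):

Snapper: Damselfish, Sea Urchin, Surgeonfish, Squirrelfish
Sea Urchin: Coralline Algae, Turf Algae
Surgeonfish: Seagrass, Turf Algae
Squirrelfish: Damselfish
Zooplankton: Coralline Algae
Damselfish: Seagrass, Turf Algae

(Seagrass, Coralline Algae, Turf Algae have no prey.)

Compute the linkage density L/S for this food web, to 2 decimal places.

L/S = 1.33

There are L = 12 links among S = 9 species.
L/S = 12/9 = 1.3333 ≈ 1.33.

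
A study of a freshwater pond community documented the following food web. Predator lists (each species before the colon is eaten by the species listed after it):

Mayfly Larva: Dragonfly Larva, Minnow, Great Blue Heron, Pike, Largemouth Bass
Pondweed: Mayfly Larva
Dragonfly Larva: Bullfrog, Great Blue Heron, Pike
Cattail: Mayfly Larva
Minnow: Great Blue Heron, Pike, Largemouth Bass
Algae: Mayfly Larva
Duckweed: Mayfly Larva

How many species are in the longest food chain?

One longest chain: Cattail → Mayfly Larva → Dragonfly Larva → Bullfrog.
It has 4 species and 3 links.

4 species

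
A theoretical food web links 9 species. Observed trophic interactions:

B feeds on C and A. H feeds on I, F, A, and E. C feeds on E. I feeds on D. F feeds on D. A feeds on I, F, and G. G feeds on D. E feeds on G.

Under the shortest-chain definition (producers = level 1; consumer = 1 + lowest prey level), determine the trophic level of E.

D is a producer → level 1.
G eats D → level 2.
E eats G → level 3.
No prey of E is below level 2, so 3 is the minimum.

Trophic level 3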